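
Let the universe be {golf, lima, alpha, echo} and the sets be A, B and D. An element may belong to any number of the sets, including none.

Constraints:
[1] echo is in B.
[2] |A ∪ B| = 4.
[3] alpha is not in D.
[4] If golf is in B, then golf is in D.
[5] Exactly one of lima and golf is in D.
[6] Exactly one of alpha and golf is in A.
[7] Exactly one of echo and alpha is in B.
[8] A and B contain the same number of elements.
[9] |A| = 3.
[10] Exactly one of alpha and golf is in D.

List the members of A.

A = {alpha, echo, lima}

From (1): echo ∈ B.
From (3): alpha ∉ D.
(7) (exactly one): alpha ∉ B.
(10) (exactly one): golf ∈ D.
(5) (exactly one): lima ∉ D.
Suppose golf ∈ A: no assignment then satisfies all the clues, so golf ∉ A.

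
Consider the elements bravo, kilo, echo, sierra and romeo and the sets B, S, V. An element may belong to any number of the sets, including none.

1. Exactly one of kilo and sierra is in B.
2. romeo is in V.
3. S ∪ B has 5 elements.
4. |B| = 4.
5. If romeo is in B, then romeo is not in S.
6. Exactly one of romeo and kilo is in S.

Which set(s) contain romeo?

romeo: B, V

From (2): romeo ∈ V.
Suppose romeo ∉ B: no assignment then satisfies all the clues, so romeo ∈ B.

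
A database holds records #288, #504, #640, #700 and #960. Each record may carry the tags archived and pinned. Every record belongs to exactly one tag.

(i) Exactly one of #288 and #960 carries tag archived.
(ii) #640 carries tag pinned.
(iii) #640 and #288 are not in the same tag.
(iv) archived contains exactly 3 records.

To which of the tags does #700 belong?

#700: archived

From (ii): #640 ∈ pinned.
(iii): #288 ∉ pinned.
Only one tag left: #288 ∈ archived.
(i) (exactly one): #960 ∉ archived.
(iv): only 3 candidates remain for archived, so all are in.
Only one tag left: #960 ∈ pinned.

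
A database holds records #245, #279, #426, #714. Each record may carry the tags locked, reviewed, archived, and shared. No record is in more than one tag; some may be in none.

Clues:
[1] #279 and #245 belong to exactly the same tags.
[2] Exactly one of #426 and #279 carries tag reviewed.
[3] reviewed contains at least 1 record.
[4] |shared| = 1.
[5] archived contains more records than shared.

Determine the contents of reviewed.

reviewed = {#426}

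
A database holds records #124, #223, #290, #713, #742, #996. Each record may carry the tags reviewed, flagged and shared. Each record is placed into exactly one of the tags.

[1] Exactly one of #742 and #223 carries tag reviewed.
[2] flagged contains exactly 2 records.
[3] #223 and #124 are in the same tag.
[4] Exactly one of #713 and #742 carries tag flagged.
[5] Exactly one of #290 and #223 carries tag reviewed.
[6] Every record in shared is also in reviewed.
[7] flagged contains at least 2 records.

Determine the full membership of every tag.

reviewed = {#124, #223, #713, #996}; flagged = {#290, #742}; shared = {}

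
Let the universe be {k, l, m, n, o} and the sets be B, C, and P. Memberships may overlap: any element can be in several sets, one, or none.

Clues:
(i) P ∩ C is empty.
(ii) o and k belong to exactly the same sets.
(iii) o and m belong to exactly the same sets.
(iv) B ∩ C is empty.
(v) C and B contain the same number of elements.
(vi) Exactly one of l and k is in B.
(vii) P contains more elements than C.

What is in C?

C = {n}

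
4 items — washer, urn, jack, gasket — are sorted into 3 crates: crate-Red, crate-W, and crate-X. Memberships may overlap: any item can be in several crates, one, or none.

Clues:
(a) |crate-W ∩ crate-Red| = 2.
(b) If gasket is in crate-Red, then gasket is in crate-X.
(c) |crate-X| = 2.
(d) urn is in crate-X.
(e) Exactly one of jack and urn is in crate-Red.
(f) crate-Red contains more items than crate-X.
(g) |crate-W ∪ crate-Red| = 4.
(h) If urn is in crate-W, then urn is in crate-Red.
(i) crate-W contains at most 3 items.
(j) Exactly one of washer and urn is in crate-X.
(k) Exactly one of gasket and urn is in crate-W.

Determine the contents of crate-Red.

crate-Red = {gasket, urn, washer}

From (d): urn ∈ crate-X.
(j) (exactly one): washer ∉ crate-X.
Suppose washer ∉ crate-Red: no assignment then satisfies all the clues, so washer ∈ crate-Red.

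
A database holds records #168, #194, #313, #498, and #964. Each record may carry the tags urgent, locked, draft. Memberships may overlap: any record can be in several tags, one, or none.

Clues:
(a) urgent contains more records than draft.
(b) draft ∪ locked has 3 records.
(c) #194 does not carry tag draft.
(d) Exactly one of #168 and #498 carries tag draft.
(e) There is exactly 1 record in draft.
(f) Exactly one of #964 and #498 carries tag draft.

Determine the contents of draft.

From (c): #194 ∉ draft.
Suppose #168 ∈ draft: no assignment then satisfies all the clues, so #168 ∉ draft.

draft = {#498}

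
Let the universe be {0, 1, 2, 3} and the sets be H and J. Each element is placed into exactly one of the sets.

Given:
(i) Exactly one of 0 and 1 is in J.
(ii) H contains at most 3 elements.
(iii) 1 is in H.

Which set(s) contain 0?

From (iii): 1 ∈ H.
(i) (exactly one): 0 ∈ J.

0: J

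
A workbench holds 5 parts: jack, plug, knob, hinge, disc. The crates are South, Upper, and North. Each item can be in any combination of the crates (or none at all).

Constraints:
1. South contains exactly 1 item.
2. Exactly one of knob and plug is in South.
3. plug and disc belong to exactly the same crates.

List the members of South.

South = {knob}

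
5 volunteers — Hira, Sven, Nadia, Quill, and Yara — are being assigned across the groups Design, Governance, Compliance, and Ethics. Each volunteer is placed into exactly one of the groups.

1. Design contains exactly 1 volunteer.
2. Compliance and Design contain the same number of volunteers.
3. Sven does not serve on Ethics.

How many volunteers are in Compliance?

1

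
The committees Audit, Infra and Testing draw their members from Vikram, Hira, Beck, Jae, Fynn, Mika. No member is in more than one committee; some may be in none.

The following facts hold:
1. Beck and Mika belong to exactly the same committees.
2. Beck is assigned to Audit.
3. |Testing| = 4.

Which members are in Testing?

From (2): Beck ∈ Audit.
(1): Mika matches Beck: Mika ∈ Audit.
(3): only 4 candidates remain for Testing, so all are in.

Testing = {Fynn, Hira, Jae, Vikram}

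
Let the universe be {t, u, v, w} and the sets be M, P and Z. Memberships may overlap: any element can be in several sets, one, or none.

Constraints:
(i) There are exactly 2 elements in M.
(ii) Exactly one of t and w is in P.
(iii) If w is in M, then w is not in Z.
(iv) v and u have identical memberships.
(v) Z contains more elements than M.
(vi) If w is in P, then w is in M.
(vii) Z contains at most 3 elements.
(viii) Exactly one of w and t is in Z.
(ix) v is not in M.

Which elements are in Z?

Z = {t, u, v}

From (ix): v ∉ M.
(iv): u matches v: u ∉ M.
(i): only 2 candidates remain for M, so all are in.
(iii): w ∉ Z.
(viii) (exactly one): t ∈ Z.
Suppose u ∉ Z: no assignment then satisfies all the clues, so u ∈ Z.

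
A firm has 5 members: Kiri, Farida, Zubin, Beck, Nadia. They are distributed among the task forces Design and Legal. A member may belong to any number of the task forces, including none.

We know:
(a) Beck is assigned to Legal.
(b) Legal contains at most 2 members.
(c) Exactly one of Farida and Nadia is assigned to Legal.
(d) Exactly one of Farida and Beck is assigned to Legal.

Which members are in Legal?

Legal = {Beck, Nadia}

From (a): Beck ∈ Legal.
(d) (exactly one): Farida ∉ Legal.
(c) (exactly one): Nadia ∈ Legal.
(b): Legal already has 2, so the rest are out.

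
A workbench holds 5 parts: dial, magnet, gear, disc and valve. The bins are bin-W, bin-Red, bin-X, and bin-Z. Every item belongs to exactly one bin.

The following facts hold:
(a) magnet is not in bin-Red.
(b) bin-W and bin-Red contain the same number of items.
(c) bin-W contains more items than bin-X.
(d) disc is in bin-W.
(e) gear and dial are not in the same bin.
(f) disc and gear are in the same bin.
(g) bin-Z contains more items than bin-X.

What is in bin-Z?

bin-Z = {magnet}

From (a): magnet ∉ bin-Red.
From (d): disc ∈ bin-W.
(f): gear matches disc: gear ∈ bin-W.
(e): dial ∉ bin-W.
Suppose dial ∈ bin-Z: no assignment then satisfies all the clues, so dial ∉ bin-Z.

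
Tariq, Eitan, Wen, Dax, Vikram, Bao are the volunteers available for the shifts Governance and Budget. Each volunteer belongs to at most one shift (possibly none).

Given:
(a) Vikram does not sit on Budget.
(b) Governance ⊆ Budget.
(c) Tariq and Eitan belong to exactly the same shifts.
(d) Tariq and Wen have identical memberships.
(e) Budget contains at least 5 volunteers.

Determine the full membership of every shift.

Governance = {}; Budget = {Bao, Dax, Eitan, Tariq, Wen}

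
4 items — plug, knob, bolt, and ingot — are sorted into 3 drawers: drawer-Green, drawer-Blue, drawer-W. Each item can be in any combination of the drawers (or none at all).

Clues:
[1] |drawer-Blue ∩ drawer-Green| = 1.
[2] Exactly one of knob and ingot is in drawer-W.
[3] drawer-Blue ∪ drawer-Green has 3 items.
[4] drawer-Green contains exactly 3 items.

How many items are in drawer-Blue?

1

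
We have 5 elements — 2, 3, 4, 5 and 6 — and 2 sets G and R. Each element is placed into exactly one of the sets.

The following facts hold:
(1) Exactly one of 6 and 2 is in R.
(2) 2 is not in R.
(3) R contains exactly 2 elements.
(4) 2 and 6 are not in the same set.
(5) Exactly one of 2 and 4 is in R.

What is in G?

From (2): 2 ∉ R.
(1) (exactly one): 6 ∈ R.
(5) (exactly one): 4 ∈ R.
Only one set left: 2 ∈ G.
(3): R already has 2, so the rest are out.
Only one set left: 3 ∈ G.
Only one set left: 5 ∈ G.

G = {2, 3, 5}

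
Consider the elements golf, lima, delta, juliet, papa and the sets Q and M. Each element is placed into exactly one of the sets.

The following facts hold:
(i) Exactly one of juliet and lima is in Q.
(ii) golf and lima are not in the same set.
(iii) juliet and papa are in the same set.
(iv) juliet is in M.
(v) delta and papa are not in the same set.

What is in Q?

Q = {delta, lima}

From (iv): juliet ∈ M.
(i) (exactly one): lima ∈ Q.
(ii): golf ∉ Q.
(iii): papa matches juliet: papa ∉ Q.
(iii): papa matches juliet: papa ∈ M.
(v): delta ∉ M.
Only one set left: golf ∈ M.
Only one set left: delta ∈ Q.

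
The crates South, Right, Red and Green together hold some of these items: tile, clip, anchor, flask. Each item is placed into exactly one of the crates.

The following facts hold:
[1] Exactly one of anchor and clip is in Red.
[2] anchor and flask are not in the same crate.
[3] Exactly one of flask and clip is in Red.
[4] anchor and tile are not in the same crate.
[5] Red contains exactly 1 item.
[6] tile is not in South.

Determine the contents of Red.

Red = {clip}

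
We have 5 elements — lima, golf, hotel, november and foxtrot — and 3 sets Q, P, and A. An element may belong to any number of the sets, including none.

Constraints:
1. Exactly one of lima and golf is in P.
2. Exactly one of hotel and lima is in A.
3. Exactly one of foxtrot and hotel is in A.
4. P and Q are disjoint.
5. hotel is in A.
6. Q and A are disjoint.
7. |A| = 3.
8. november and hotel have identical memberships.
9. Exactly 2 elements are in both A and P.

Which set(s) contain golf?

golf: A

From (5): hotel ∈ A.
(2) (exactly one): lima ∉ A.
(3) (exactly one): foxtrot ∉ A.
(6) (disjoint): hotel ∉ Q.
(7): only 3 candidates remain for A, so all are in.
(8): november matches hotel: november ∉ Q.
(6) (disjoint): golf ∉ Q.
Suppose golf ∈ P: no assignment then satisfies all the clues, so golf ∉ P.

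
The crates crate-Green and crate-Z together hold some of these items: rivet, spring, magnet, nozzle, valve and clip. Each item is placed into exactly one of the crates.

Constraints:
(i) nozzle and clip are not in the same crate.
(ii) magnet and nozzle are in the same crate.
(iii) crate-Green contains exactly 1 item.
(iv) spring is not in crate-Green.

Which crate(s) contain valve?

From (iv): spring ∉ crate-Green.
Only one crate left: spring ∈ crate-Z.
Suppose valve ∈ crate-Green: no assignment then satisfies all the clues, so valve ∉ crate-Green.

valve: crate-Z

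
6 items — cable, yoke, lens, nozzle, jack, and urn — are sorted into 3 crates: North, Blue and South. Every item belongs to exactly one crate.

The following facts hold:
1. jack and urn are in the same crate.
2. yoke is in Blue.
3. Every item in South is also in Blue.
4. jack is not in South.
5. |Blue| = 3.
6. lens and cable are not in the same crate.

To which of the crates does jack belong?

From (2): yoke ∈ Blue.
From (4): jack ∉ South.
(1): urn matches jack: urn ∉ South.
Suppose jack ∉ North: no assignment then satisfies all the clues, so jack ∈ North.

jack: North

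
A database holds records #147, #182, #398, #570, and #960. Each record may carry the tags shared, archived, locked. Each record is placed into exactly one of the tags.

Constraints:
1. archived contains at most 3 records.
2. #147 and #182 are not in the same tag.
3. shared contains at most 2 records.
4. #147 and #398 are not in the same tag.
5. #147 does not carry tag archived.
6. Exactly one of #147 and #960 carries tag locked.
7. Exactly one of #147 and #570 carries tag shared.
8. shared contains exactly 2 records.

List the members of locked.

locked = {#147}

From (5): #147 ∉ archived.
Suppose #147 ∉ locked: no assignment then satisfies all the clues, so #147 ∈ locked.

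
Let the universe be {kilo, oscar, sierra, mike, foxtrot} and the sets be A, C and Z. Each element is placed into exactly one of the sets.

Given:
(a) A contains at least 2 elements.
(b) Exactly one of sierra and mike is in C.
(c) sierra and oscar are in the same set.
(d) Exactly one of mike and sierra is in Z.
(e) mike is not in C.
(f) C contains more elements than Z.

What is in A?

From (e): mike ∉ C.
(b) (exactly one): sierra ∈ C.
(c): oscar matches sierra: oscar ∉ A.
(c): oscar matches sierra: oscar ∈ C.
(d) (exactly one): mike ∈ Z.
(a): only 2 candidates remain for A, so all are in.

A = {foxtrot, kilo}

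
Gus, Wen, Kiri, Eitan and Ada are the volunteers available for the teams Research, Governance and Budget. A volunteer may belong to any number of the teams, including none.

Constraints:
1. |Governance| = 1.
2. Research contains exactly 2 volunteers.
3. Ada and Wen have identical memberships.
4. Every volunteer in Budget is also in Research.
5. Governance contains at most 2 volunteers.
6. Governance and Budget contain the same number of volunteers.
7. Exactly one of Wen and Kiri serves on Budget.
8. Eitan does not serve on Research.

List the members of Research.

Research = {Gus, Kiri}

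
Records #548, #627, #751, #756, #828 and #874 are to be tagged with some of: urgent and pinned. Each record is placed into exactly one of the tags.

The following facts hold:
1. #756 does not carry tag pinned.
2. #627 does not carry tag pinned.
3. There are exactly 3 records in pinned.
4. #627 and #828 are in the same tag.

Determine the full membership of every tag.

urgent = {#627, #756, #828}; pinned = {#548, #751, #874}

From (1): #756 ∉ pinned.
From (2): #627 ∉ pinned.
(4): #828 matches #627: #828 ∉ pinned.
Only one tag left: #627 ∈ urgent.
Only one tag left: #756 ∈ urgent.
Only one tag left: #828 ∈ urgent.
(3): only 3 candidates remain for pinned, so all are in.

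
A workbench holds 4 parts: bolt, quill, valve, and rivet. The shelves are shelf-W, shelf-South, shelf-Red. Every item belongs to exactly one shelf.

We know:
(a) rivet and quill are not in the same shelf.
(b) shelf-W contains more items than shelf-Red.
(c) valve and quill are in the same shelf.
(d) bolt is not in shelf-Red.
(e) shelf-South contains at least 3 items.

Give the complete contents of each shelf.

From (d): bolt ∉ shelf-Red.
Suppose bolt ∈ shelf-W: no assignment then satisfies all the clues, so bolt ∉ shelf-W.

shelf-W = {rivet}; shelf-South = {bolt, quill, valve}; shelf-Red = {}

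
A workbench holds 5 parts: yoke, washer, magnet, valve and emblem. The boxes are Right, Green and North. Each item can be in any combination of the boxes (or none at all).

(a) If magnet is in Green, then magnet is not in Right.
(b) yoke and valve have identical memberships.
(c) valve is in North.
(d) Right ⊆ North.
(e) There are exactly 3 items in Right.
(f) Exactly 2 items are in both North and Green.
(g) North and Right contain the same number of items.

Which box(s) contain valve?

valve: Green, North, Right

From (c): valve ∈ North.
(b): yoke matches valve: yoke ∈ North.
Suppose valve ∉ Right: no assignment then satisfies all the clues, so valve ∈ Right.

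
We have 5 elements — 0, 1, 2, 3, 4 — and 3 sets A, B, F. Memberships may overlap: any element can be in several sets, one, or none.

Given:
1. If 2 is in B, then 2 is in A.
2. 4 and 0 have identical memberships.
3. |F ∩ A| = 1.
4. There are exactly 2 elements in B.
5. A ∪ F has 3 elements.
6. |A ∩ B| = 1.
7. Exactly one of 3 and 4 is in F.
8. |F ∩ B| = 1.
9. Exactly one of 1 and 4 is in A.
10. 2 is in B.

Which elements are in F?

F = {1, 3}

From (10): 2 ∈ B.
(1): 2 ∈ A.
Suppose 0 ∈ F: no assignment then satisfies all the clues, so 0 ∉ F.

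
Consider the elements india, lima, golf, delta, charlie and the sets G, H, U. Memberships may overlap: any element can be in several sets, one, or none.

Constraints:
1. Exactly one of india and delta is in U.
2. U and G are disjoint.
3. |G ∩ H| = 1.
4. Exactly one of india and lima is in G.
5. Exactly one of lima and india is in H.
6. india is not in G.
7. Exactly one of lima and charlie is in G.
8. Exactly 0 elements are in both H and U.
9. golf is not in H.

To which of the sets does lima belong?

lima: G, H

From (6): india ∉ G.
From (9): golf ∉ H.
(4) (exactly one): lima ∈ G.
(7) (exactly one): charlie ∉ G.
(2) (disjoint): lima ∉ U.
Suppose lima ∉ H: no assignment then satisfies all the clues, so lima ∈ H.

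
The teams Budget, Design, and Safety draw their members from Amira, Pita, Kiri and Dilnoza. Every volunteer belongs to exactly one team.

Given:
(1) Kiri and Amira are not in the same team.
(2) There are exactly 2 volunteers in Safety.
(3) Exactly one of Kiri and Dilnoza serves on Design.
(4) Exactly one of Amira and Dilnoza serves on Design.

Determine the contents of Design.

Design = {Dilnoza}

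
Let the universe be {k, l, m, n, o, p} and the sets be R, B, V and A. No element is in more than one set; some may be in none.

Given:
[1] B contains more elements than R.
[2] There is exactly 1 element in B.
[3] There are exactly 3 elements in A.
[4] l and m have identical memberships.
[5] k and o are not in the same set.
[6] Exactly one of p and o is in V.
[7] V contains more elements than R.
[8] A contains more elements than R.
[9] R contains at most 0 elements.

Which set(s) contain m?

(9): R already has 0, so the rest are out.
Suppose m ∈ B: no assignment then satisfies all the clues, so m ∉ B.

m: A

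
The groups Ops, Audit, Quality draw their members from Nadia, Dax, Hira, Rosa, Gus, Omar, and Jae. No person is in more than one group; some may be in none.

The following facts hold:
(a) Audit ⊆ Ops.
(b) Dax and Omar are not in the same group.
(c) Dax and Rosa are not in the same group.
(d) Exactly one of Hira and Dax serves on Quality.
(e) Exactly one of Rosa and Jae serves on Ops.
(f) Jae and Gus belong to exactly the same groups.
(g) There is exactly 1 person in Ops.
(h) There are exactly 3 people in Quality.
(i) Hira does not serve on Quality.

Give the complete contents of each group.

Ops = {Rosa}; Audit = {}; Quality = {Dax, Gus, Jae}

From (i): Hira ∉ Quality.
(d) (exactly one): Dax ∈ Quality.
(b): Omar ∉ Quality.
(c): Rosa ∉ Quality.
Suppose Nadia ∈ Ops: no assignment then satisfies all the clues, so Nadia ∉ Ops.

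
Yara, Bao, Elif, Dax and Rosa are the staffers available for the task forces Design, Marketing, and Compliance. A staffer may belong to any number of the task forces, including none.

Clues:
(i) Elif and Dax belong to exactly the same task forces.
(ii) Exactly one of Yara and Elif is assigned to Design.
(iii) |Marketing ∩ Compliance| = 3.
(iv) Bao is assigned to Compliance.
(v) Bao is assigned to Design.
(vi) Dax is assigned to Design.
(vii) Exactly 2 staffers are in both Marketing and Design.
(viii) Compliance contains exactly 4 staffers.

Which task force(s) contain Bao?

Bao: Compliance, Design

From (iv): Bao ∈ Compliance.
From (v): Bao ∈ Design.
From (vi): Dax ∈ Design.
(i): Elif matches Dax: Elif ∈ Design.
(ii) (exactly one): Yara ∉ Design.
Suppose Bao ∈ Marketing: no assignment then satisfies all the clues, so Bao ∉ Marketing.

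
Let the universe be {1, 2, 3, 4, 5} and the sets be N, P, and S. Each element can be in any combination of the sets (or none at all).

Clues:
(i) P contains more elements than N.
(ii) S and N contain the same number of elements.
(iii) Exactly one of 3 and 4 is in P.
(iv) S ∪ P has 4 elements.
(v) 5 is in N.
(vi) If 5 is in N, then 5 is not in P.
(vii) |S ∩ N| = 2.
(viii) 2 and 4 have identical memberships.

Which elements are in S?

S = {1, 5}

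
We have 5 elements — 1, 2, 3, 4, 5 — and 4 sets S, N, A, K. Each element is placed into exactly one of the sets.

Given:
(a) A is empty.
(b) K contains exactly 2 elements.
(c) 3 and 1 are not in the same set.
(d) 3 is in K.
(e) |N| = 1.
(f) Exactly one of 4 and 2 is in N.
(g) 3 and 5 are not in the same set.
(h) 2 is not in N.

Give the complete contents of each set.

From (d): 3 ∈ K.
From (h): 2 ∉ N.
(a): A already has 0, so the rest are out.
(c): 1 ∉ K.
(f) (exactly one): 4 ∈ N.
(g): 5 ∉ K.
(b): only 2 candidates remain for K, so all are in.
(e): N already has 1, so the rest are out.
Only one set left: 1 ∈ S.
Only one set left: 5 ∈ S.

S = {1, 5}; N = {4}; A = {}; K = {2, 3}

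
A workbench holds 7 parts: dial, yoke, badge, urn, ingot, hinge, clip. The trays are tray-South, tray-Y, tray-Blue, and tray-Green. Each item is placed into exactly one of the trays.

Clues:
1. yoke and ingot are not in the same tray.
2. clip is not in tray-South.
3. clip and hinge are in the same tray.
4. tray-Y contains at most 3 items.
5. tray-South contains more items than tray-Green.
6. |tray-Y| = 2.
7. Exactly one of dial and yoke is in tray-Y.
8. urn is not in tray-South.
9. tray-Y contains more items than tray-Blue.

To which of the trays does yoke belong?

yoke: tray-Y

From (2): clip ∉ tray-South.
From (8): urn ∉ tray-South.
(3): hinge matches clip: hinge ∉ tray-South.
Suppose yoke ∈ tray-South: no assignment then satisfies all the clues, so yoke ∉ tray-South.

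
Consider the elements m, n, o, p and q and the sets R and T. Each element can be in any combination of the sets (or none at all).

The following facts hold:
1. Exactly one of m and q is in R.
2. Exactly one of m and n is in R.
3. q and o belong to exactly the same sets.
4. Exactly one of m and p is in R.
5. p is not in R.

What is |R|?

From (5): p ∉ R.
(4) (exactly one): m ∈ R.
(1) (exactly one): q ∉ R.
(2) (exactly one): n ∉ R.
(3): o matches q: o ∉ R.

1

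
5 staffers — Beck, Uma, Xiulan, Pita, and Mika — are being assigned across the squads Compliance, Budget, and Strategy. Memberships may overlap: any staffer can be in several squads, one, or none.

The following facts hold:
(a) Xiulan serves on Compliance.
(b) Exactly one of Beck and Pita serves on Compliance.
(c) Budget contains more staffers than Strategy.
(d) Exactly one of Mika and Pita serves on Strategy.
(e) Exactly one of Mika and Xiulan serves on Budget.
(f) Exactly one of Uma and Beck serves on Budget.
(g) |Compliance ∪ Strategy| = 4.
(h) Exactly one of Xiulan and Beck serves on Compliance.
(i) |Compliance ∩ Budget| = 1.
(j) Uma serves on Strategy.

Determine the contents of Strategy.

Strategy = {Mika, Uma}

From (a): Xiulan ∈ Compliance.
From (j): Uma ∈ Strategy.
(h) (exactly one): Beck ∉ Compliance.
(b) (exactly one): Pita ∈ Compliance.
Suppose Beck ∈ Strategy: no assignment then satisfies all the clues, so Beck ∉ Strategy.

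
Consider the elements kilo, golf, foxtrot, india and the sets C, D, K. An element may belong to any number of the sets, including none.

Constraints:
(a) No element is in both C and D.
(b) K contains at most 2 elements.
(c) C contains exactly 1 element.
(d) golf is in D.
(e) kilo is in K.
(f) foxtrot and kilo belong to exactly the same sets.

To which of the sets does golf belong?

golf: D

From (d): golf ∈ D.
From (e): kilo ∈ K.
(a) (disjoint): golf ∉ C.
(f): foxtrot matches kilo: foxtrot ∈ K.
(b): K already has 2, so the rest are out.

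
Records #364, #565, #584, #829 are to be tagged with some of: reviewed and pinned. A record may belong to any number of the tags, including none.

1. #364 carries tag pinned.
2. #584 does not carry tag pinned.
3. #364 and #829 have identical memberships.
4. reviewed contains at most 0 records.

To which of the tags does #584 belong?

#584: none

From (1): #364 ∈ pinned.
From (2): #584 ∉ pinned.
(3): #829 matches #364: #829 ∈ pinned.
(4): reviewed already has 0, so the rest are out.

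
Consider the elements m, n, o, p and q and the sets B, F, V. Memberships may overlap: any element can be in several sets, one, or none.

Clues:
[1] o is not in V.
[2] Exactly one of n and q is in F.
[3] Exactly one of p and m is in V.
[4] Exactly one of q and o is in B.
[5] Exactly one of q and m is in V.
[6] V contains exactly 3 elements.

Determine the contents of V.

V = {n, p, q}

From (1): o ∉ V.
Suppose m ∈ V: no assignment then satisfies all the clues, so m ∉ V.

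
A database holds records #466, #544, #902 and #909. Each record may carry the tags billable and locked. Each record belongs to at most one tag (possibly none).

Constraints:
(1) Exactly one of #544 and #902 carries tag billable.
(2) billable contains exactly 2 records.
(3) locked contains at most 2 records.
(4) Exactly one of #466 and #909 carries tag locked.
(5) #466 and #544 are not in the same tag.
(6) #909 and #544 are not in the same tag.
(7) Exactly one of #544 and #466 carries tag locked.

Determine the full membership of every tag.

billable = {#902, #909}; locked = {#466}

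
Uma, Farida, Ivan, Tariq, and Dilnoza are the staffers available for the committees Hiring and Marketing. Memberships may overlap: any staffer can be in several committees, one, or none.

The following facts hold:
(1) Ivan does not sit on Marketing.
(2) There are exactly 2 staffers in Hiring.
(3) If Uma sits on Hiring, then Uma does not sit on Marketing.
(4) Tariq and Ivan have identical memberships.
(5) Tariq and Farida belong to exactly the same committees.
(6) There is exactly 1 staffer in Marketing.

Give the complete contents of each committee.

From (1): Ivan ∉ Marketing.
(4): Tariq matches Ivan: Tariq ∉ Marketing.
(5): Farida matches Tariq: Farida ∉ Marketing.
Suppose Uma ∉ Hiring: no assignment then satisfies all the clues, so Uma ∈ Hiring.

Hiring = {Dilnoza, Uma}; Marketing = {Dilnoza}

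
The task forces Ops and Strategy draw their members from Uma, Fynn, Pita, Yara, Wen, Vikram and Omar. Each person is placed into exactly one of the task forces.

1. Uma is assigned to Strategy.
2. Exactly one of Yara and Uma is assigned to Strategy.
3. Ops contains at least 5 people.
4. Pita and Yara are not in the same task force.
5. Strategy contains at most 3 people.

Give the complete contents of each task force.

Ops = {Fynn, Omar, Vikram, Wen, Yara}; Strategy = {Pita, Uma}

From (1): Uma ∈ Strategy.
(2) (exactly one): Yara ∉ Strategy.
Only one task force left: Yara ∈ Ops.
(4): Pita ∉ Ops.
Only one task force left: Pita ∈ Strategy.
(3): only 5 candidates remain for Ops, so all are in.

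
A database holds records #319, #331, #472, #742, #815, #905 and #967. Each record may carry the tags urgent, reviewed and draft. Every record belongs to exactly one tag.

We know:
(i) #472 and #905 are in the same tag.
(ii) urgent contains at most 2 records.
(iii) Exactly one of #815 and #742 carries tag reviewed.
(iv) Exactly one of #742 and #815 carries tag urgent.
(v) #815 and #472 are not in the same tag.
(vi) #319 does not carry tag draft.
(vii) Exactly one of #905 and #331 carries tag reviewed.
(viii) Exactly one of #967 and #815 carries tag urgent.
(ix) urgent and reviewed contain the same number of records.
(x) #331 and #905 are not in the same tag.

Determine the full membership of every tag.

urgent = {#319, #815}; reviewed = {#331, #742}; draft = {#472, #905, #967}

From (vi): #319 ∉ draft.
Suppose #319 ∉ urgent: no assignment then satisfies all the clues, so #319 ∈ urgent.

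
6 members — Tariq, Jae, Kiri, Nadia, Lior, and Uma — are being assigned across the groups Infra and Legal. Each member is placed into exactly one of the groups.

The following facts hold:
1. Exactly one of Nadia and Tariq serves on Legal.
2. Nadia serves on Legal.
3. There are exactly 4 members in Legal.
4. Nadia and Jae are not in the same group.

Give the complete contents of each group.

From (2): Nadia ∈ Legal.
(1) (exactly one): Tariq ∉ Legal.
(4): Jae ∉ Legal.
Only one group left: Tariq ∈ Infra.
Only one group left: Jae ∈ Infra.
(3): only 4 candidates remain for Legal, so all are in.

Infra = {Jae, Tariq}; Legal = {Kiri, Lior, Nadia, Uma}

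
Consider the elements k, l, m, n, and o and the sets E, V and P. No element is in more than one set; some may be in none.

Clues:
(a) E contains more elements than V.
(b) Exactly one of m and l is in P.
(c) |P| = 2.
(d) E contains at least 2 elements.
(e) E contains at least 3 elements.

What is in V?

V = {}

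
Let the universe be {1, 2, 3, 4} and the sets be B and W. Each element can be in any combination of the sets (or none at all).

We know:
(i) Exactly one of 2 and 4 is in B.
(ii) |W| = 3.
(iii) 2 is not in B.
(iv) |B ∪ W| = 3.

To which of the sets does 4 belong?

4: B, W

From (iii): 2 ∉ B.
(i) (exactly one): 4 ∈ B.
Suppose 4 ∉ W: no assignment then satisfies all the clues, so 4 ∈ W.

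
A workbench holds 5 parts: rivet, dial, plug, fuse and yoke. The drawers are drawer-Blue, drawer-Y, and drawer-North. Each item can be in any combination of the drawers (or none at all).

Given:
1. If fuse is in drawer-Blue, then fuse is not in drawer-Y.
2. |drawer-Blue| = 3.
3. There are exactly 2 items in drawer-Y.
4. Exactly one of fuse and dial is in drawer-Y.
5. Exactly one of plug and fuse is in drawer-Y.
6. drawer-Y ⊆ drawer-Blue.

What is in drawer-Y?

drawer-Y = {dial, plug}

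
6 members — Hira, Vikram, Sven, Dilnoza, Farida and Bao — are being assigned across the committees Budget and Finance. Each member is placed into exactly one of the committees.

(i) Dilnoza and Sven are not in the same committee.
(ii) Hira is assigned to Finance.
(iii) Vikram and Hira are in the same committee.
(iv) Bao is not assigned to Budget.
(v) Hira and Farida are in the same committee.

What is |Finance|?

From (ii): Hira ∈ Finance.
From (iv): Bao ∉ Budget.
(iii): Vikram matches Hira: Vikram ∉ Budget.
(iii): Vikram matches Hira: Vikram ∈ Finance.
(v): Farida matches Hira: Farida ∉ Budget.
(v): Farida matches Hira: Farida ∈ Finance.
Only one committee left: Bao ∈ Finance.

5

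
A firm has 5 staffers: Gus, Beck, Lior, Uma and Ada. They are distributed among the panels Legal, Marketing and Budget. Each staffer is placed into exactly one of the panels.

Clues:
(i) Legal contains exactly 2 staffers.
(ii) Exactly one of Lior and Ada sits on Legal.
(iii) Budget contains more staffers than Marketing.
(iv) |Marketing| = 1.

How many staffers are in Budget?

2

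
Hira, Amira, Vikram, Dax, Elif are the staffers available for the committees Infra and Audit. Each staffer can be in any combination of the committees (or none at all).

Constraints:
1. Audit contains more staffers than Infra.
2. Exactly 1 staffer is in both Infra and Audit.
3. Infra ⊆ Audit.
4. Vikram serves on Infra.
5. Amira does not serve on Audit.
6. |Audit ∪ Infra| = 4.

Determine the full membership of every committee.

Infra = {Vikram}; Audit = {Dax, Elif, Hira, Vikram}

From (4): Vikram ∈ Infra.
From (5): Amira ∉ Audit.
(3) contrapositive: Amira ∉ Infra.
(3) with Vikram ∈ Infra: Vikram ∈ Audit.
Suppose Hira ∈ Infra: no assignment then satisfies all the clues, so Hira ∉ Infra.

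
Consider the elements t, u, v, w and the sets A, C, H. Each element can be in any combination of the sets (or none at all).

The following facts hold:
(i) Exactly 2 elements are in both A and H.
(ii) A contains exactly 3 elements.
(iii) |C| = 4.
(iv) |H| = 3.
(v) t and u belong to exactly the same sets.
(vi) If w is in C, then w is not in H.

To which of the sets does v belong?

(iii): only 4 candidates remain for C, so all are in.
(vi): w ∉ H.
(iv): only 3 candidates remain for H, so all are in.
Suppose v ∈ A: no assignment then satisfies all the clues, so v ∉ A.

v: C, H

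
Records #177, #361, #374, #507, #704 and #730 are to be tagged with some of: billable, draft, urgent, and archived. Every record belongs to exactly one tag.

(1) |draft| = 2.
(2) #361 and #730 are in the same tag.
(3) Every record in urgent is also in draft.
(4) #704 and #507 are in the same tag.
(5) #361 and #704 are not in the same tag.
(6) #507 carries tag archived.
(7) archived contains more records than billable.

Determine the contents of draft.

draft = {#361, #730}

From (6): #507 ∈ archived.
(4): #704 matches #507: #704 ∉ billable.
(4): #704 matches #507: #704 ∉ draft.
(4): #704 matches #507: #704 ∉ urgent.
(4): #704 matches #507: #704 ∈ archived.
(5): #361 ∉ archived.
(2): #730 matches #361: #730 ∉ archived.
Suppose #177 ∈ draft: no assignment then satisfies all the clues, so #177 ∉ draft.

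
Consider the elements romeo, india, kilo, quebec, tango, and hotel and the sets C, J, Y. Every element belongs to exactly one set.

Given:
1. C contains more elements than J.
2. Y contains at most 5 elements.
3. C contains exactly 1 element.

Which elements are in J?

J = {}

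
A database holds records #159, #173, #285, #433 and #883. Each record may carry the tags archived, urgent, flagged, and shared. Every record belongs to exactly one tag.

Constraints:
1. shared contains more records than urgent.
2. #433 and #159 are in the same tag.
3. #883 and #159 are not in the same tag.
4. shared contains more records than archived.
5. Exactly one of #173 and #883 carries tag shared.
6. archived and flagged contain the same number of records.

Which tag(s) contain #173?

#173: shared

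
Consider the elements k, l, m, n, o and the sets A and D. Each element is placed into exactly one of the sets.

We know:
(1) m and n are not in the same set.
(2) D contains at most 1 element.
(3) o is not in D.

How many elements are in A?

4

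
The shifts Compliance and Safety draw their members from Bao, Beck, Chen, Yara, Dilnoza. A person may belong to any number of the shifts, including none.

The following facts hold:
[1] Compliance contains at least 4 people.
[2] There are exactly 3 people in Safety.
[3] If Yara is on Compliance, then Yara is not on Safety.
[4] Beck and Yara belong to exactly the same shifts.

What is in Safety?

Safety = {Bao, Chen, Dilnoza}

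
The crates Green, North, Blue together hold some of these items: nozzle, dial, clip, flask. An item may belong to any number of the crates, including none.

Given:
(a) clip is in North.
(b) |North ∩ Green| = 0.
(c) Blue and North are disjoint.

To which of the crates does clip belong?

clip: North

From (a): clip ∈ North.
(c) (disjoint): clip ∉ Blue.
Suppose clip ∈ Green: no assignment then satisfies all the clues, so clip ∉ Green.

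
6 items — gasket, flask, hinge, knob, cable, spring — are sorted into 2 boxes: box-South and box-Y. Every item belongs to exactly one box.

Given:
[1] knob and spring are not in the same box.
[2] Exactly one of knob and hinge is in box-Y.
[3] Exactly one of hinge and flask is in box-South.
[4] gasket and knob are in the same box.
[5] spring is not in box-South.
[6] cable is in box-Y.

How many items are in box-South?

From (5): spring ∉ box-South.
From (6): cable ∈ box-Y.
Only one box left: spring ∈ box-Y.
(1): knob ∉ box-Y.
(2) (exactly one): hinge ∈ box-Y.
(3) (exactly one): flask ∈ box-South.
(4): gasket matches knob: gasket ∉ box-Y.
Only one box left: gasket ∈ box-South.
Only one box left: knob ∈ box-South.

3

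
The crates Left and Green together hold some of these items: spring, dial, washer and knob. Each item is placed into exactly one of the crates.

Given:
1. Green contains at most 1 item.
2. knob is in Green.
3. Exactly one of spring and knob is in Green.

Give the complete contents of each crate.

Left = {dial, spring, washer}; Green = {knob}

From (2): knob ∈ Green.
(1): Green already has 1, so the rest are out.
Only one crate left: spring ∈ Left.
Only one crate left: dial ∈ Left.
Only one crate left: washer ∈ Left.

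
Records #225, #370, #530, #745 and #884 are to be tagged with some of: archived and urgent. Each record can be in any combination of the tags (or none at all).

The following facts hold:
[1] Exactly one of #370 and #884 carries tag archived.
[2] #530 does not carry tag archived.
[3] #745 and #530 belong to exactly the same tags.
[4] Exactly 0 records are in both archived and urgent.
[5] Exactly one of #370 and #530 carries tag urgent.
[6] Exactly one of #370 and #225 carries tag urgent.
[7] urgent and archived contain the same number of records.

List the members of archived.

From (2): #530 ∉ archived.
(3): #745 matches #530: #745 ∉ archived.
Suppose #225 ∈ archived: no assignment then satisfies all the clues, so #225 ∉ archived.

archived = {#884}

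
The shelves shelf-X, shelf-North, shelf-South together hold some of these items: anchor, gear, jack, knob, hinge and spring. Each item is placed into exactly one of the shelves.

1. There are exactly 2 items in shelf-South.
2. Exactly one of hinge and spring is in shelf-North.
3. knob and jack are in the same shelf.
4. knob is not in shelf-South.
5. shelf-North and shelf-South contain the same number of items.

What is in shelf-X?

shelf-X = {jack, knob}

From (4): knob ∉ shelf-South.
(3): jack matches knob: jack ∉ shelf-South.
Suppose anchor ∈ shelf-X: no assignment then satisfies all the clues, so anchor ∉ shelf-X.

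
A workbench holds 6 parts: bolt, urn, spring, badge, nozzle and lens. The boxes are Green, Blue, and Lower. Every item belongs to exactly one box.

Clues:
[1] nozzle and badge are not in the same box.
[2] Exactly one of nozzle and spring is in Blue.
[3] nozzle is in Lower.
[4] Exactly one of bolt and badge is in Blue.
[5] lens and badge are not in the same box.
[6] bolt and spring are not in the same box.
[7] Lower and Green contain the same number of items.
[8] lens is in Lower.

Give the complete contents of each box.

Green = {bolt, urn}; Blue = {badge, spring}; Lower = {lens, nozzle}

From (3): nozzle ∈ Lower.
From (8): lens ∈ Lower.
(1): badge ∉ Lower.
(2) (exactly one): spring ∈ Blue.
(6): bolt ∉ Blue.
(4) (exactly one): badge ∈ Blue.
Suppose bolt ∉ Green: no assignment then satisfies all the clues, so bolt ∈ Green.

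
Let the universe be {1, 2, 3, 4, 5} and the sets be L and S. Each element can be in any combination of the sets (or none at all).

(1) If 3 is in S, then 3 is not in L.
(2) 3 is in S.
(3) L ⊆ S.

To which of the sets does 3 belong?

From (2): 3 ∈ S.
(1): 3 ∉ L.

3: S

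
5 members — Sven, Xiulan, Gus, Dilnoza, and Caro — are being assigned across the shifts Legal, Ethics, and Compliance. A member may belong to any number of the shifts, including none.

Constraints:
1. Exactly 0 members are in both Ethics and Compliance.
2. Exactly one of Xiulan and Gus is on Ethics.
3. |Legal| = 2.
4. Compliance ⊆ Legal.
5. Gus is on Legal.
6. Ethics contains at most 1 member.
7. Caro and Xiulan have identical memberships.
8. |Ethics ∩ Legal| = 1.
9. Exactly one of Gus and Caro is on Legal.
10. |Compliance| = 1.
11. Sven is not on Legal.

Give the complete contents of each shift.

Legal = {Dilnoza, Gus}; Ethics = {Gus}; Compliance = {Dilnoza}

From (5): Gus ∈ Legal.
From (11): Sven ∉ Legal.
(4) contrapositive: Sven ∉ Compliance.
(9) (exactly one): Caro ∉ Legal.
(4) contrapositive: Caro ∉ Compliance.
(7): Xiulan matches Caro: Xiulan ∉ Legal.
(7): Xiulan matches Caro: Xiulan ∉ Compliance.
(3): only 2 candidates remain for Legal, so all are in.
Suppose Sven ∈ Ethics: no assignment then satisfies all the clues, so Sven ∉ Ethics.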